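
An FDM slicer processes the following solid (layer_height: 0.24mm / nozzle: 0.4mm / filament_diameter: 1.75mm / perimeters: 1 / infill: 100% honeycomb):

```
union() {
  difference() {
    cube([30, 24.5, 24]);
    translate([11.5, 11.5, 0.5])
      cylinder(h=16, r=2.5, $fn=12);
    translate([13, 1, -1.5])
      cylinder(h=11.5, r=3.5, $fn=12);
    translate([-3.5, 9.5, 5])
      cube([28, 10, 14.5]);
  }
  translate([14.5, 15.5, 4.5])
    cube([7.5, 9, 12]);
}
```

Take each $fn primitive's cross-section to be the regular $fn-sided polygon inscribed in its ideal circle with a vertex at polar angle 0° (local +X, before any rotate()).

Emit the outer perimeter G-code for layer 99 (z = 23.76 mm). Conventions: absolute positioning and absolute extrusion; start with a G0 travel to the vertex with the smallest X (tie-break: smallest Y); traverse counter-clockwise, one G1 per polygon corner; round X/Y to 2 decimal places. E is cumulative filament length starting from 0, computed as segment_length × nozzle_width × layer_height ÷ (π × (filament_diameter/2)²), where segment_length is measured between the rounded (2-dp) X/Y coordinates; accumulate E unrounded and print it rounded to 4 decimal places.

G0 X0.00 Y0.00 Z23.76
G1 X30.00 Y0.00 E1.1974
G1 X30.00 Y24.50 E2.1752
G1 X0.00 Y24.50 E3.3726
G1 X0.00 Y0.00 E4.3504

At z = 23.76 mm: the cube is present — its section is the full 30×24.5 rectangle; the cylinder at (11.5, 11.5) is not intersected at this z (z outside [0.5, 16.5]); the cylinder at (13, 1) is absent (z outside [-1.5, 10]); the cube at (-3.5, 9.5) is absent (z outside [5, 19.5]); Subtracting the remaining from the first: none of the subtracted shapes is present at this height, so the 30×24.5 cube is unchanged — 1 connected region; the cube at (14.5, 15.5) is not intersected at this z (z outside [4.5, 16.5]); Taking the union: only that combined region is present, so the union is just that shape — 1 connected region. The outline is a single polygon with 4 vertices. Extrusion per mm of travel: 0.4 × 0.24 / (π × 0.875²) = 0.039912. Accumulating E over each segment gives final E = 4.3504.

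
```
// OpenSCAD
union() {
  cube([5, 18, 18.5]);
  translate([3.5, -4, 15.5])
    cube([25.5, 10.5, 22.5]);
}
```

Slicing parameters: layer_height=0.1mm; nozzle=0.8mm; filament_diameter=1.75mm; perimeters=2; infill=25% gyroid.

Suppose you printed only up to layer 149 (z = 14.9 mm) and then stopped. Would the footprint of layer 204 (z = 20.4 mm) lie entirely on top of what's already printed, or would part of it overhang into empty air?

Compare the two slices. At z = 14.9: the cube is present — its section is the full 5×18 rectangle (area 90.00 mm²); the cube at (3.5, -4) is absent (z outside [15.5, 38]); Merging all regions: only the 5×18 cube is present, so the union is just that shape — area = 90.00 mm². At z = 20.4: the cube is absent (z outside [0, 18.5]); the cube at (3.5, -4) (footprint 25.5×10.5) is included at this height (area 267.75 mm²); Taking the union: only the 25.5×10.5 cube at (3.5, -4) is present, so the union is just that shape — area = 267.75 mm². Checking containment: at z = 20.4 the cross-section extends beyond the z = 14.9 cross-section by about 258.00 mm².

part overhangs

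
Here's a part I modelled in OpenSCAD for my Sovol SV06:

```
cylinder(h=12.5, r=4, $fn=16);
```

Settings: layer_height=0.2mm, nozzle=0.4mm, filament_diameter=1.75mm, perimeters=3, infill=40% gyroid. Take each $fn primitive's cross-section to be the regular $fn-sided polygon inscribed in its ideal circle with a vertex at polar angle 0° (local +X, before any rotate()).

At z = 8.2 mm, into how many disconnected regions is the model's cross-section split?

1

At z = 8.2 mm: the r=4 cylinder gives a regular 16-gon of circumradius 4 (constant along its height). The result has 1 disconnected region.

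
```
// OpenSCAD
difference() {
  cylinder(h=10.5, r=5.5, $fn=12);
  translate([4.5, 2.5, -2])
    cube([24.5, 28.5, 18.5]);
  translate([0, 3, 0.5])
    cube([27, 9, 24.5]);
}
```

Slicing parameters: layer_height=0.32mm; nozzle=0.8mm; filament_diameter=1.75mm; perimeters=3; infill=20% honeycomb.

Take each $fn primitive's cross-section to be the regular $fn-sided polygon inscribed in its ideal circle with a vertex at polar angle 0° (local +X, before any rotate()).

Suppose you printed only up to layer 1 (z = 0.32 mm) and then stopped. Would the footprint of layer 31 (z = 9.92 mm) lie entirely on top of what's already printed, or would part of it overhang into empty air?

entirely on top

Compare the two slices. At z = 0.32: the r=5.5 cylinder contributes a regular 12-gon of circumradius 5.5 (area = (12/2)·5.500²·sin(360°/12) = 90.75 mm²); the 24.5×28.5 cube at (4.5, 2.5) contributes its full rectangle (area 698.25 mm²); the cube at (0, 3) is absent (z outside [0.5, 25]); After the difference (first − rest): starting from the r=5.5 cylinder (90.75 mm²), the 24.5×28.5 cube at (4.5, 2.5) partially overlaps it — only the 0.11 mm² overlap (of its 698.25 mm²) is removed, clipping the outline — area = 90.64 mm². At z = 9.92: the cylinder: section is a regular 12-gon, circumradius r=5.5 (area = (12/2)·5.500²·sin(360°/12) = 90.75 mm²); the 24.5×28.5 cube at (4.5, 2.5) contributes its full rectangle (area 698.25 mm²); the cube at (0, 3) (footprint 27×9) is included at this height (area 243.00 mm²); Subtracting the remaining from the first: starting from the r=5.5 cylinder (90.75 mm²), the 24.5×28.5 cube at (4.5, 2.5) partially overlaps it — only the 0.11 mm² overlap (of its 698.25 mm²) is removed, clipping the outline; the 27×9 cube at (0, 3) partially overlaps it — only the 7.42 mm² overlap (of its 243.00 mm²) is removed, clipping the outline — area = 83.23 mm². Checking containment: the cross-section at z = 9.92 is a subset of the cross-section at z = 0.32.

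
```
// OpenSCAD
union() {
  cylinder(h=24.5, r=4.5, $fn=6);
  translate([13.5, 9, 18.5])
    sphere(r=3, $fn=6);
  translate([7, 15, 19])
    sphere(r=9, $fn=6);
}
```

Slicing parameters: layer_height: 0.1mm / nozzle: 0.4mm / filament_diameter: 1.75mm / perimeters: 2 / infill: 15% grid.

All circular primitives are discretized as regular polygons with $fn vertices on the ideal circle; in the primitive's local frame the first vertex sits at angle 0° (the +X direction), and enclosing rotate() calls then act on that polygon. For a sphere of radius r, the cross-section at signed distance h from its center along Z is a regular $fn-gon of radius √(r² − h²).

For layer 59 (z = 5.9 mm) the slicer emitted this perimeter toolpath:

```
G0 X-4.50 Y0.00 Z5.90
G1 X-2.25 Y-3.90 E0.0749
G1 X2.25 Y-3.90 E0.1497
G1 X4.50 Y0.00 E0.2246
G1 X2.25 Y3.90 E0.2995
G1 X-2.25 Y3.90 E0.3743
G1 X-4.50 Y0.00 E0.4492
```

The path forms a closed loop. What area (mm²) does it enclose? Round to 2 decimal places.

Apply the shoelace formula to the sequence of (X, Y) vertices; enclosed area = 52.65 mm².

52.65 mm²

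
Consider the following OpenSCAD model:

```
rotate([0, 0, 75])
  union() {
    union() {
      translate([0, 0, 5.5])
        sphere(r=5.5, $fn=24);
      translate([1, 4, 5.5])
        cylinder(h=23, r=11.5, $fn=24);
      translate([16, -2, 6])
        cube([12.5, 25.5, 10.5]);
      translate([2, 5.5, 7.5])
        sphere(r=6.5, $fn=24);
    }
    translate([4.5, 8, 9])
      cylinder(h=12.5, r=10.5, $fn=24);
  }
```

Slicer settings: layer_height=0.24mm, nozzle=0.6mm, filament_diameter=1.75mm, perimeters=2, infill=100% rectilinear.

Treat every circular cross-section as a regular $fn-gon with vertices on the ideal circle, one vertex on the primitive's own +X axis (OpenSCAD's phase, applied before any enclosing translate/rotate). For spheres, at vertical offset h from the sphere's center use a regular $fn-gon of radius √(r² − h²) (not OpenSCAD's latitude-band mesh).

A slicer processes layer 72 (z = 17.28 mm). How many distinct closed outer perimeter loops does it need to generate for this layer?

At z = 17.28 mm: the sphere is absent (|z−center|=11.780 > r=5.5); the r=11.5 cylinder at (1, 4) contributes a regular 24-gon of circumradius 11.5; the cube at (16, -2) is not intersected at this z (z outside [6, 16.5]); the sphere at (2, 5.5) is absent (|z−center|=9.780 > r=6.5); Combining (union): only the r=11.5 cylinder at (1, 4) is present, so the union is just that shape — 1 connected region; the r=10.5 cylinder at (4.5, 8) contributes a regular 24-gon of circumradius 10.5; Merging all regions: the regions partially overlap (shared area 259.38 mm²), so overlapping operands fuse into one piece — 1 connected region; (rotated 75° about Z; rotation is an isometry so areas/perimeters/island counts are preserved). The result has 1 disconnected region.

1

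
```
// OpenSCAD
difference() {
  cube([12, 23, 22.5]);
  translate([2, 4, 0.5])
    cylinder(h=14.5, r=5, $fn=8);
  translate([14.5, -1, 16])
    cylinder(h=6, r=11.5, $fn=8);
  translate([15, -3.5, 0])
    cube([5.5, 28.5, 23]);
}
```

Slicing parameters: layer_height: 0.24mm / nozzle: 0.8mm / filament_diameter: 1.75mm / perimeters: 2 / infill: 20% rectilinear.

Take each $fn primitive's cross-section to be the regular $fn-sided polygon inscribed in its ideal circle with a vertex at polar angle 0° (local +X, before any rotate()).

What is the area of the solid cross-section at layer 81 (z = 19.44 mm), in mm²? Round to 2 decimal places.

At z = 19.44 mm: the cube (footprint 12×23) is included at this height (area 276.00 mm²); the cylinder at (2, 4) is absent (z outside [0.5, 15]); the r=11.5 cylinder at (14.5, -1) gives a regular 8-gon of circumradius 11.5 (constant along its height) (area = (8/2)·11.500²·sin(360°/8) = 374.06 mm²); the cube at (15, -3.5) is present — its section is the full 5.5×28.5 rectangle (area 156.75 mm²); Taking the first minus the rest: starting from the 12×23 cube (276.00 mm²), the r=11.5 cylinder at (14.5, -1) partially overlaps it — only the 57.27 mm² overlap (of its 374.06 mm²) is removed, clipping the outline; the 5.5×28.5 cube at (15, -3.5) misses the remaining region (no effect) — area = 218.73 mm². Overall, the cross-section is a single solid region. Net area = 218.73 mm².

218.73 mm²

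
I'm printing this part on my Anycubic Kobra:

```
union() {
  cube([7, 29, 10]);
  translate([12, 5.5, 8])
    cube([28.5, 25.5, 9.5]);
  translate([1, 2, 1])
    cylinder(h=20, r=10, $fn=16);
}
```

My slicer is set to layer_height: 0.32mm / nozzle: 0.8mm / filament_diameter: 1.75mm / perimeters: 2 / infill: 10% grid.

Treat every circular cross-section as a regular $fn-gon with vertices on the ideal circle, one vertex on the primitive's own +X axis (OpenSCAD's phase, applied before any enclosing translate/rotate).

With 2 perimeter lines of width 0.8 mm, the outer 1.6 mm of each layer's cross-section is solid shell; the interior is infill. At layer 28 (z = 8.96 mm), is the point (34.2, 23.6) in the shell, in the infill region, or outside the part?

infill

At z = 8.96 mm: the 7×29 cube contributes its full rectangle; the 28.5×25.5 cube at (12, 5.5) contributes its full rectangle; the r=10 cylinder at (1, 2) gives a regular 16-gon of circumradius 10 (constant along its height); Combining (union): the regions partially overlap (shared area 79.21 mm²), so overlapping operands fuse into one piece — 2 connected regions. Overall, the cross-section has 2 separate islands. The nearest boundary edge runs (40.50, 31.00)→(40.50, 5.50); distance from the point to it = 6.30 mm. (Shell/infill is judged within the island containing the point — the largest one.) The point is inside the cross-section and 6.30 mm from the nearest boundary — more than the 1.6 mm shell width (2 × 0.8), so it's in the infill interior.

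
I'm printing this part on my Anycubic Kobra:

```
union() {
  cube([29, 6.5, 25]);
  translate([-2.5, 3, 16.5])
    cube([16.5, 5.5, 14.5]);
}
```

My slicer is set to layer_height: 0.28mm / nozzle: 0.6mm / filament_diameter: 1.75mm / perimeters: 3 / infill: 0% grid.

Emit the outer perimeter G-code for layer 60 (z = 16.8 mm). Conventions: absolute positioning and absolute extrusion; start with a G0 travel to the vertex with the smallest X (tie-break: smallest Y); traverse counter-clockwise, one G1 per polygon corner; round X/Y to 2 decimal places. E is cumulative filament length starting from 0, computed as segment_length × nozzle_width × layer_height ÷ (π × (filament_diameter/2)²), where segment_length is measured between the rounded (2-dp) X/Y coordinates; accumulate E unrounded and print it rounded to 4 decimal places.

G0 X-2.50 Y3.00 Z16.80
G1 X0.00 Y3.00 E0.1746
G1 X0.00 Y0.00 E0.3842
G1 X29.00 Y0.00 E2.4097
G1 X29.00 Y6.50 E2.8637
G1 X14.00 Y6.50 E3.9114
G1 X14.00 Y8.50 E4.0511
G1 X-2.50 Y8.50 E5.2035
G1 X-2.50 Y3.00 E5.5877

At z = 16.8 mm: the cube (footprint 29×6.5) is included at this height; the cube at (-2.5, 3) is present — its section is the full 16.5×5.5 rectangle; Combining (union): the regions partially overlap (shared area 49.00 mm²), so overlapping operands fuse into one piece — 1 connected region. The outline is a single polygon with 8 vertices. Extrusion per mm of travel: 0.6 × 0.28 / (π × 0.875²) = 0.069846. Accumulating E over each segment gives final E = 5.5877.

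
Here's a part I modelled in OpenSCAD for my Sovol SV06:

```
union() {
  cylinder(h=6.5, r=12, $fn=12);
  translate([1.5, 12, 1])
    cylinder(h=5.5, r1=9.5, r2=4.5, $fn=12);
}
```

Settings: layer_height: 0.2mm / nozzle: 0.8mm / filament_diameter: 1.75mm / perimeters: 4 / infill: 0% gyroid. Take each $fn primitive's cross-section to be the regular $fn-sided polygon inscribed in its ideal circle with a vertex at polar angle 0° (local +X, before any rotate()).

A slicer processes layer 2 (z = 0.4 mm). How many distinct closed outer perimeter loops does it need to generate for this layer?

At z = 0.4 mm: the r=12 cylinder gives a regular 12-gon of circumradius 12 (constant along its height); the cone at (1.5, 12) does not reach this height (z outside [1, 6.5]); Combining (union): only the r=12 cylinder is present, so the union is just that shape — 1 connected region. The result has 1 disconnected region.

1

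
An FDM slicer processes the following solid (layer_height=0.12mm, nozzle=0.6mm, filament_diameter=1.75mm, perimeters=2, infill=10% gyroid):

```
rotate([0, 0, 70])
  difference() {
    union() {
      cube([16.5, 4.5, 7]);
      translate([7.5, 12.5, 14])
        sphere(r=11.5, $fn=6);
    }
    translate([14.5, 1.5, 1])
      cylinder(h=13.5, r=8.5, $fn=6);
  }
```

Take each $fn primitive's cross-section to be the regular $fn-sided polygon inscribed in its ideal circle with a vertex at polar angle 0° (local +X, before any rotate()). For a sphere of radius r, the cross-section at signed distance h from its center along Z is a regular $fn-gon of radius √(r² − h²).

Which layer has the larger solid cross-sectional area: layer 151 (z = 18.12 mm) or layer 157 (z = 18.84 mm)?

layer 151 (z = 18.12 mm)

Layer 151 (z = 18.12): the cube is not intersected at this z (z outside [0, 7]); the r=11.5 sphere at (7.5, 12.5) contributes a regular 6-gon of circumradius √(11.5²−4.12²) = 10.737 (area = (6/2)·10.737²·sin(360°/6) = 299.49 mm²); Merging all regions: only the r=11.5 sphere at (7.5, 12.5) is present, so the union is just that shape — area = 299.49 mm²; the cylinder at (14.5, 1.5) is absent (z outside [1, 14.5]); Taking the first minus the rest: none of the subtracted shapes is present at this height, so that combined region is unchanged — area = 299.49 mm²; (rotated 70° about Z; rotation is an isometry so areas/perimeters/island counts are preserved). So its area = 299.49 mm². Layer 157 (z = 18.84): the cube does not reach this height (z outside [0, 7]); the sphere at (7.5, 12.5): section is a regular 6-gon, circumradius = √(r²−h²) = √(11.5²−4.84²) = 10.432 (area = (6/2)·10.432²·sin(360°/6) = 282.73 mm²); Merging all regions: only the r=11.5 sphere at (7.5, 12.5) is present, so the union is just that shape — area = 282.73 mm²; the cylinder at (14.5, 1.5) is not intersected at this z (z outside [1, 14.5]); Subtracting the remaining from the first: none of the subtracted shapes is present at this height, so that combined region is unchanged — area = 282.73 mm²; (rotated 70° about Z; rotation is an isometry so areas/perimeters/island counts are preserved). So its area = 282.73 mm². Layer 151 is larger (299.49 vs 282.73 mm²).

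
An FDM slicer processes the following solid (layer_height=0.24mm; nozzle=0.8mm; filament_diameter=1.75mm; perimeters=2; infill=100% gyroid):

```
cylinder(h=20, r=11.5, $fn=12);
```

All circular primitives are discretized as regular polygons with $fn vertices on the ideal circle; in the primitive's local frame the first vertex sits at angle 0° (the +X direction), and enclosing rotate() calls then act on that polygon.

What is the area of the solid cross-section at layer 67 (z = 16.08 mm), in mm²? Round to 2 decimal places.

At z = 16.08 mm: the r=11.5 cylinder contributes a regular 12-gon of circumradius 11.5 (area = (12/2)·11.500²·sin(360°/12) = 396.75 mm²). Overall, the cross-section is a single solid region. Net area = 396.75 mm².

396.75 mm²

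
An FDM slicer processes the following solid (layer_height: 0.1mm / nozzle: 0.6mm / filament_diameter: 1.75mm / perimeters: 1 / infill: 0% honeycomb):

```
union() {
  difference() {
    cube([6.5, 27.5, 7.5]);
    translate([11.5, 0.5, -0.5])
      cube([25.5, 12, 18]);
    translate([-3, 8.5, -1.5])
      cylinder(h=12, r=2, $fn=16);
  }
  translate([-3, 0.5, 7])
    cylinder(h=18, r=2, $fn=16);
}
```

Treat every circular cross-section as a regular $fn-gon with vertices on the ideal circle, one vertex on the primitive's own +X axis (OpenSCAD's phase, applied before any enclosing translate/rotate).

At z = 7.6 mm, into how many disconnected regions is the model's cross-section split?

1

At z = 7.6 mm: the cube is not intersected at this z (z outside [0, 7.5]); the cube at (11.5, 0.5) (footprint 25.5×12) is included at this height; the r=2 cylinder at (-3, 8.5) contributes a regular 16-gon of circumradius 2; Subtracting the remaining from the first: the first operand is absent here, so nothing remains; the r=2 cylinder at (-3, 0.5) gives a regular 16-gon of circumradius 2 (constant along its height); Combining (union): only the r=2 cylinder at (-3, 0.5) is present, so the union is just that shape — 1 connected region. The result has 1 disconnected region.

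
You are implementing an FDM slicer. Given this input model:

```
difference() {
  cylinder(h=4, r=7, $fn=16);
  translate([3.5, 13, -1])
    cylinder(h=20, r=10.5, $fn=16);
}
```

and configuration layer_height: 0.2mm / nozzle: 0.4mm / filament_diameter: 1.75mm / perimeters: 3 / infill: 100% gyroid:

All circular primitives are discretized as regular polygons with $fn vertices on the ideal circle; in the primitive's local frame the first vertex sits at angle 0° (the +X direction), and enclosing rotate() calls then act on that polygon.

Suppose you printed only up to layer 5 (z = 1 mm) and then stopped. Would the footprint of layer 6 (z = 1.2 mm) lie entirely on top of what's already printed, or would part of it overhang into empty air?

entirely on top

Compare the two slices. At z = 1: the r=7 cylinder gives a regular 16-gon of circumradius 7 (constant along its height) (area = (16/2)·7.000²·sin(360°/16) = 150.01 mm²); the r=10.5 cylinder at (3.5, 13) gives a regular 16-gon of circumradius 10.5 (constant along its height) (area = (16/2)·10.500²·sin(360°/16) = 337.53 mm²); After the difference (first − rest): starting from the r=7 cylinder (150.01 mm²), the r=10.5 cylinder at (3.5, 13) partially overlaps it — only the 27.36 mm² overlap (of its 337.53 mm²) is removed, clipping the outline — area = 122.66 mm². At z = 1.2: the r=7 cylinder gives a regular 16-gon of circumradius 7 (constant along its height) (area = (16/2)·7.000²·sin(360°/16) = 150.01 mm²); the cylinder at (3.5, 13): section is a regular 16-gon, circumradius r=10.5 (area = (16/2)·10.500²·sin(360°/16) = 337.53 mm²); Subtracting the remaining from the first: starting from the r=7 cylinder (150.01 mm²), the r=10.5 cylinder at (3.5, 13) partially overlaps it — only the 27.36 mm² overlap (of its 337.53 mm²) is removed, clipping the outline — area = 122.66 mm². Checking containment: the cross-section at z = 1.2 is a subset of the cross-section at z = 1.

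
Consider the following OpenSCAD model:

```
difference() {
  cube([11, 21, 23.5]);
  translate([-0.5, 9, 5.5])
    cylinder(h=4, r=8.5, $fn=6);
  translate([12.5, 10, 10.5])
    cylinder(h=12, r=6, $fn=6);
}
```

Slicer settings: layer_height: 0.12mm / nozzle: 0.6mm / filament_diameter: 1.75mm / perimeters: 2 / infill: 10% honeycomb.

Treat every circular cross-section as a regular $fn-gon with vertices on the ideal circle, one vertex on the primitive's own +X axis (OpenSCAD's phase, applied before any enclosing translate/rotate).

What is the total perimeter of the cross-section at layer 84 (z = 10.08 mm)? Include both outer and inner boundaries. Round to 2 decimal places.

64.00 mm

At z = 10.08 mm: the cube (footprint 11×21) is included at this height (perimeter 64.00 mm); the cylinder at (-0.5, 9) is not intersected at this z (z outside [5.5, 9.5]); the cylinder at (12.5, 10) is absent (z outside [10.5, 22.5]); Taking the first minus the rest: none of the subtracted shapes is present at this height, so the 11×21 cube is unchanged — boundary = 64.00 mm. Overall, the cross-section is a single solid region. Total boundary length (outer) = 64.00 mm.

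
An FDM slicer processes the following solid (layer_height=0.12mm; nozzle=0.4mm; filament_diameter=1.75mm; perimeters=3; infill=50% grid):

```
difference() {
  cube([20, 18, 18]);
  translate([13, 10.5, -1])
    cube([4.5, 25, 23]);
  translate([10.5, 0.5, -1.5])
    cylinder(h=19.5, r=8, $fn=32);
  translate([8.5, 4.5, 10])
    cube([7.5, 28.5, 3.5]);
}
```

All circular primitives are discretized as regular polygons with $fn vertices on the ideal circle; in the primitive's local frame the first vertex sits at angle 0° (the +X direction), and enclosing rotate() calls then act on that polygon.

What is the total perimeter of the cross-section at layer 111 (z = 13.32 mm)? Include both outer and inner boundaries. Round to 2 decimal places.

At z = 13.32 mm: the cube is present — its section is the full 20×18 rectangle (perimeter 76.00 mm); the cube at (13, 10.5) (footprint 4.5×25) is included at this height (perimeter 59.00 mm); the r=8 cylinder at (10.5, 0.5) contributes a regular 32-gon of circumradius 8 (perimeter = 2·32·8.000·sin(180°/32) = 50.18 mm); the 7.5×28.5 cube at (8.5, 4.5) contributes its full rectangle (perimeter 72.00 mm); After the difference (first − rest): starting from the 20×18 cube, the 4.5×25 cube at (13, 10.5) partially overlaps it — only the 33.75 mm² overlap (of its 112.50 mm²) is removed, clipping the outline; the r=8 cylinder at (10.5, 0.5) partially overlaps it — only the 107.86 mm² overlap (of its 199.77 mm²) is removed, clipping the outline; the 7.5×28.5 cube at (8.5, 4.5) partially overlaps it — only the 52.89 mm² overlap (of its 213.75 mm²) is removed, clipping the outline — boundary = 92.10 mm. Overall, the cross-section has 2 separate islands. Total boundary length (outer) = 92.10 mm.

92.10 mm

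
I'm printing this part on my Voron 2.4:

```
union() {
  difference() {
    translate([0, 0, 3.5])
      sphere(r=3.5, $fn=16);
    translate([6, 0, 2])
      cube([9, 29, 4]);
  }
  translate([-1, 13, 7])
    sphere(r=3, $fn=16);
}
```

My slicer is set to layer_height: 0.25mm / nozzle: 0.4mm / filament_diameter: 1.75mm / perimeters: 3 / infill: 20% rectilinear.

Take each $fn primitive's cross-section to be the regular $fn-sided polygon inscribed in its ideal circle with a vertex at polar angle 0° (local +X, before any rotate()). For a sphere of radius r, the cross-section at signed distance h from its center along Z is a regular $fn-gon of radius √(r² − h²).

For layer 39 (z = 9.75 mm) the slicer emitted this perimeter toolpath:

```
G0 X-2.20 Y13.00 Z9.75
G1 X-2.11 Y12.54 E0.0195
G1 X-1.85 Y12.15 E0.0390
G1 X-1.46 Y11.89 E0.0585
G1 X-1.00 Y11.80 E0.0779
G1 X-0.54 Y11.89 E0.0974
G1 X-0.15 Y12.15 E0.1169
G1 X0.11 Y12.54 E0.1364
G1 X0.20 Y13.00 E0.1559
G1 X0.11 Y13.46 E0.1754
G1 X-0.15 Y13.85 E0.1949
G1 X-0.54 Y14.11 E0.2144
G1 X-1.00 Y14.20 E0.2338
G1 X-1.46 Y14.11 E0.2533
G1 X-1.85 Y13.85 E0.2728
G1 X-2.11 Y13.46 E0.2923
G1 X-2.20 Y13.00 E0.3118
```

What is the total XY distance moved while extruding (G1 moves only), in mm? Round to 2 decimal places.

7.50 mm

Sum the Euclidean lengths of each G1 segment: total = 7.50 mm.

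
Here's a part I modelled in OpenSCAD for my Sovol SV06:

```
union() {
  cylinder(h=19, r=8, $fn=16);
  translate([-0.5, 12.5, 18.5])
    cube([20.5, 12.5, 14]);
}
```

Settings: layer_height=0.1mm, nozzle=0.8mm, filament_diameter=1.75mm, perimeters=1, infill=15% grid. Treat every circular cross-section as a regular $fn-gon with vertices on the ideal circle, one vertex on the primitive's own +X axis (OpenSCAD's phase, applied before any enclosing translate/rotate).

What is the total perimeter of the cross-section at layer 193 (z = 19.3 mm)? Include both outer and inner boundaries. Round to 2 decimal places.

At z = 19.3 mm: the cylinder is not intersected at this z (z outside [0, 19]); the cube at (-0.5, 12.5) (footprint 20.5×12.5) is included at this height (perimeter 66.00 mm); Merging all regions: only the 20.5×12.5 cube at (-0.5, 12.5) is present, so the union is just that shape — boundary = 66.00 mm. Overall, the cross-section is a single solid region. Total boundary length (outer) = 66.00 mm.

66.00 mm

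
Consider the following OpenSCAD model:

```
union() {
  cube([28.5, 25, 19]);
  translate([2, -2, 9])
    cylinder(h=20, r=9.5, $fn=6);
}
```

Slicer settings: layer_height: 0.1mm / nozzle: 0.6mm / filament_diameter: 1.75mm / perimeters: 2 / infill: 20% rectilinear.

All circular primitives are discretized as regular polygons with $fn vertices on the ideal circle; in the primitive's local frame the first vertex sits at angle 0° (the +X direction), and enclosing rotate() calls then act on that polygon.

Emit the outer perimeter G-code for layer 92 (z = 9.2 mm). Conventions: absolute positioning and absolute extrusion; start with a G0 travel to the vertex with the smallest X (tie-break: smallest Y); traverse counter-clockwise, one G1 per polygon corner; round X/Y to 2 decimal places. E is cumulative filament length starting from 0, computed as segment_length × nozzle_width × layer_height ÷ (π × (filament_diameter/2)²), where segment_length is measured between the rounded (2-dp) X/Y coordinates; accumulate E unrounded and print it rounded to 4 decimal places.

At z = 9.2 mm: the 28.5×25 cube contributes its full rectangle; the r=9.5 cylinder at (2, -2) contributes a regular 6-gon of circumradius 9.5; Combining (union): the regions partially overlap (shared area 53.23 mm²), so overlapping operands fuse into one piece — 1 connected region. The outline is a single polygon with 10 vertices. Extrusion per mm of travel: 0.6 × 0.1 / (π × 0.875²) = 0.024945. Accumulating E over each segment gives final E = 3.3298.

G0 X-7.50 Y-2.00 Z9.20
G1 X-2.75 Y-10.23 E0.2370
G1 X6.75 Y-10.23 E0.4740
G1 X11.50 Y-2.00 E0.7111
G1 X10.35 Y0.00 E0.7686
G1 X28.50 Y0.00 E1.2214
G1 X28.50 Y25.00 E1.8450
G1 X0.00 Y25.00 E2.5559
G1 X0.00 Y6.23 E3.0241
G1 X-2.75 Y6.23 E3.0927
G1 X-7.50 Y-2.00 E3.3298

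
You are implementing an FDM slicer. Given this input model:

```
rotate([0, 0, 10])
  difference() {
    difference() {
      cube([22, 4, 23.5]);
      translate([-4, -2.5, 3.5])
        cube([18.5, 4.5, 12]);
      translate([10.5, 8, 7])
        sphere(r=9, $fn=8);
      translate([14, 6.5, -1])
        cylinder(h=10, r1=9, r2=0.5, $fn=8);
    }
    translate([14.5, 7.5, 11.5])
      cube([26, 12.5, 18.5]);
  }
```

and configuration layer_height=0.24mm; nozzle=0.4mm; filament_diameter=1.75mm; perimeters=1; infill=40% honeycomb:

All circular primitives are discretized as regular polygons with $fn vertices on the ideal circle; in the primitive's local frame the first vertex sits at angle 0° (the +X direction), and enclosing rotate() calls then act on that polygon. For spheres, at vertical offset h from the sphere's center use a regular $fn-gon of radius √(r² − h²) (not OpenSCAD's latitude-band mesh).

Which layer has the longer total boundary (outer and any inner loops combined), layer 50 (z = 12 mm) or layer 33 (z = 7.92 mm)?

Layer 50 (z = 12): the cube is present — its section is the full 22×4 rectangle (perimeter 52.00 mm); the cube at (-4, -2.5) is present — its section is the full 18.5×4.5 rectangle (perimeter 46.00 mm); the sphere at (10.5, 8): section is a regular 8-gon, circumradius = √(r²−h²) = √(9²−5²) = 7.483 (perimeter = 2·8·7.483·sin(180°/8) = 45.82 mm); the cone at (14, 6.5) is absent (z outside [-1, 9]); Subtracting the remaining from the first: starting from the 22×4 cube, the 18.5×4.5 cube at (-4, -2.5) partially overlaps it — only the 29.00 mm² overlap (of its 83.25 mm²) is removed, clipping the outline; the r=9 sphere at (10.5, 8) partially overlaps it — only the 20.65 mm² overlap (of its 158.39 mm²) is removed, clipping the outline — boundary = 39.68 mm; the cube at (14.5, 7.5) is present — its section is the full 26×12.5 rectangle (perimeter 77.00 mm); Taking the first minus the rest: starting from that combined region, the 26×12.5 cube at (14.5, 7.5) misses the remaining region (no effect) — boundary = 39.68 mm; (rotated 10° about Z; rotation is an isometry so areas/perimeters/island counts are preserved). So its perimeter = 39.68 mm. Layer 33 (z = 7.92): the cube is present — its section is the full 22×4 rectangle (perimeter 52.00 mm); the 18.5×4.5 cube at (-4, -2.5) contributes its full rectangle (perimeter 46.00 mm); the r=9 sphere at (10.5, 8) contributes a regular 8-gon of circumradius √(9²−0.92²) = 8.953 (perimeter = 2·8·8.953·sin(180°/8) = 54.82 mm); the cone at (14, 6.5) contributes a regular 8-gon of circumradius 1.418 (interpolated between r1=9 and r2=0.5 at t=0.892) (perimeter = 2·8·1.418·sin(180°/8) = 8.68 mm); Subtracting the remaining from the first: starting from the 22×4 cube, the 18.5×4.5 cube at (-4, -2.5) partially overlaps it — only the 29.00 mm² overlap (of its 83.25 mm²) is removed, clipping the outline; the r=9 sphere at (10.5, 8) partially overlaps it — only the 29.45 mm² overlap (of its 226.71 mm²) is removed, clipping the outline; the cone at (14, 6.5) misses the remaining region (no effect) — boundary = 32.85 mm; the cube at (14.5, 7.5) does not reach this height (z outside [11.5, 30]); After the difference (first − rest): none of the subtracted shapes is present at this height, so that combined region is unchanged — boundary = 32.85 mm; (whole slice rotated 10° about Z — lengths, areas and connectivity unchanged). So its perimeter = 32.85 mm. Layer 50 is larger (39.68 vs 32.85 mm).

layer 50 (z = 12 mm)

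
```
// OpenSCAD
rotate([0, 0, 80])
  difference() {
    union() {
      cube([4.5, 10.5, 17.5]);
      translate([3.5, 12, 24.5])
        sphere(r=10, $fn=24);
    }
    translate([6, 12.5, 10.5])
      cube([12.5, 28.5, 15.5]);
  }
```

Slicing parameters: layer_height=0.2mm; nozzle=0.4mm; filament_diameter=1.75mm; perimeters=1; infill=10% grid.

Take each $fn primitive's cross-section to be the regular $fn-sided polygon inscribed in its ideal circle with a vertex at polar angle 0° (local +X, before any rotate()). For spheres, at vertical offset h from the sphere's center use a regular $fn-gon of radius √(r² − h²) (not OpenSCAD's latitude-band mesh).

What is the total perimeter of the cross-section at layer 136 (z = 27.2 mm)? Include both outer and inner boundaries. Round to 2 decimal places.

60.33 mm

At z = 27.2 mm: the cube does not reach this height (z outside [0, 17.5]); the r=10 sphere at (3.5, 12) contributes a regular 24-gon of circumradius √(10²−2.7²) = 9.629 (perimeter = 2·24·9.629·sin(180°/24) = 60.33 mm); Merging all regions: only the r=10 sphere at (3.5, 12) is present, so the union is just that shape — boundary = 60.33 mm; the cube at (6, 12.5) is absent (z outside [10.5, 26]); Subtracting the remaining from the first: none of the subtracted shapes is present at this height, so that combined region is unchanged — boundary = 60.33 mm; (whole slice rotated 80° about Z — lengths, areas and connectivity unchanged). Overall, the cross-section is a single solid region. Total boundary length (outer) = 60.33 mm.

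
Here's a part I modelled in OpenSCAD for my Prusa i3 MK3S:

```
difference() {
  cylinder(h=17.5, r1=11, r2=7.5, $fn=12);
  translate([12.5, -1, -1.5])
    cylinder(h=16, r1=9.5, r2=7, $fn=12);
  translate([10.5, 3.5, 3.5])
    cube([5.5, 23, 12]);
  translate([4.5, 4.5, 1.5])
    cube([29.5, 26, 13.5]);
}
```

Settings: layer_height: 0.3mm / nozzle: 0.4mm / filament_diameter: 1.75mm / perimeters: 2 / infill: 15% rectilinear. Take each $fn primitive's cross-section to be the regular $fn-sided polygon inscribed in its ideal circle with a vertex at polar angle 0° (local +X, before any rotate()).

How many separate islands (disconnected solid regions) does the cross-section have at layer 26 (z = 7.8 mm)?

At z = 7.8 mm: the cone: at t=0.446 of its height the radius interpolates to r₁+(r₂−r₁)t = 9.440, giving a regular 12-gon of that circumradius; the cone at (12.5, -1): at t=0.581 of its height the radius interpolates to r₁+(r₂−r₁)t = 8.047, giving a regular 12-gon of that circumradius; the 5.5×23 cube at (10.5, 3.5) contributes its full rectangle; the cube at (4.5, 4.5) is present — its section is the full 29.5×26 rectangle; After the difference (first − rest): starting from the cone, the cone at (12.5, -1) partially overlaps it — only the 36.18 mm² overlap (of its 194.26 mm²) is removed, clipping the outline; the 5.5×23 cube at (10.5, 3.5) misses the remaining region (no effect); the 29.5×26 cube at (4.5, 4.5) partially overlaps it — only the 7.09 mm² overlap (of its 767.00 mm²) is removed, clipping the outline — 1 connected region. Overall, the cross-section is a single solid region. Island count = 1.

1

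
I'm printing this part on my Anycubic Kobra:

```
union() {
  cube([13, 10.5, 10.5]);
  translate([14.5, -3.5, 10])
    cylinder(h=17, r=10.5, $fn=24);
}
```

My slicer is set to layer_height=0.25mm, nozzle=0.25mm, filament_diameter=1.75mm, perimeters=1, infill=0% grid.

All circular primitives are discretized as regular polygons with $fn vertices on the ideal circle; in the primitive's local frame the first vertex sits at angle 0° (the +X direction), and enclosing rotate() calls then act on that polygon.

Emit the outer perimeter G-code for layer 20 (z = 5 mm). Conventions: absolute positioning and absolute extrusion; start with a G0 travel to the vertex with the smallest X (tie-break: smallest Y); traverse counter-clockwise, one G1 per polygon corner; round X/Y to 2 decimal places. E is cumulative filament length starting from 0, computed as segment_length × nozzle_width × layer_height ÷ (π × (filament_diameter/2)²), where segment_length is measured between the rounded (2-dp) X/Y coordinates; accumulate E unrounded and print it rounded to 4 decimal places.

G0 X0.00 Y0.00 Z5.00
G1 X13.00 Y0.00 E0.3378
G1 X13.00 Y10.50 E0.6106
G1 X0.00 Y10.50 E0.9484
G1 X0.00 Y0.00 E1.2213

At z = 5 mm: the 13×10.5 cube contributes its full rectangle; the cylinder at (14.5, -3.5) is absent (z outside [10, 27]); Merging all regions: only the 13×10.5 cube is present, so the union is just that shape — 1 connected region. The outline is a single polygon with 4 vertices. Extrusion per mm of travel: 0.25 × 0.25 / (π × 0.875²) = 0.025984. Accumulating E over each segment gives final E = 1.2213.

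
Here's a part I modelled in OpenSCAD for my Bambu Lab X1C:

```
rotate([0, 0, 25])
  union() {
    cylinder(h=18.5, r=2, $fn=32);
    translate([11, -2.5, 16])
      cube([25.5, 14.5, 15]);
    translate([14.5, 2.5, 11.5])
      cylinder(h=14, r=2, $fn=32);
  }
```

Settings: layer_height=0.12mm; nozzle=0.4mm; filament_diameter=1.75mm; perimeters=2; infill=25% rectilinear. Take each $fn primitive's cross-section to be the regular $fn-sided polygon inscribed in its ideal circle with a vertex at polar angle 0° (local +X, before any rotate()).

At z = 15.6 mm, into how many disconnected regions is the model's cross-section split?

2

At z = 15.6 mm: the cylinder: section is a regular 32-gon, circumradius r=2; the cube at (11, -2.5) is not intersected at this z (z outside [16, 31]); the r=2 cylinder at (14.5, 2.5) contributes a regular 32-gon of circumradius 2; Merging all regions: the 2 present regions are separate (no shared area or edge), so areas and boundary lengths simply add and each stays a separate island — 2 connected regions; (rotated 25° about Z; rotation is an isometry so areas/perimeters/island counts are preserved). The result has 2 disconnected regions.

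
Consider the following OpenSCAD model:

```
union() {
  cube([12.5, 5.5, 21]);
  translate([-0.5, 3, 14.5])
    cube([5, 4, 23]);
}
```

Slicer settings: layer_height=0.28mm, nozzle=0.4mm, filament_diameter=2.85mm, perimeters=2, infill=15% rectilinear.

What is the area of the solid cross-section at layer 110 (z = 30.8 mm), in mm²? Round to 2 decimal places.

At z = 30.8 mm: the cube is not intersected at this z (z outside [0, 21]); the cube at (-0.5, 3) is present — its section is the full 5×4 rectangle (area 20.00 mm²); Taking the union: only the 5×4 cube at (-0.5, 3) is present, so the union is just that shape — area = 20.00 mm². Overall, the cross-section is a single solid region. Net area = 20.00 mm².

20.00 mm²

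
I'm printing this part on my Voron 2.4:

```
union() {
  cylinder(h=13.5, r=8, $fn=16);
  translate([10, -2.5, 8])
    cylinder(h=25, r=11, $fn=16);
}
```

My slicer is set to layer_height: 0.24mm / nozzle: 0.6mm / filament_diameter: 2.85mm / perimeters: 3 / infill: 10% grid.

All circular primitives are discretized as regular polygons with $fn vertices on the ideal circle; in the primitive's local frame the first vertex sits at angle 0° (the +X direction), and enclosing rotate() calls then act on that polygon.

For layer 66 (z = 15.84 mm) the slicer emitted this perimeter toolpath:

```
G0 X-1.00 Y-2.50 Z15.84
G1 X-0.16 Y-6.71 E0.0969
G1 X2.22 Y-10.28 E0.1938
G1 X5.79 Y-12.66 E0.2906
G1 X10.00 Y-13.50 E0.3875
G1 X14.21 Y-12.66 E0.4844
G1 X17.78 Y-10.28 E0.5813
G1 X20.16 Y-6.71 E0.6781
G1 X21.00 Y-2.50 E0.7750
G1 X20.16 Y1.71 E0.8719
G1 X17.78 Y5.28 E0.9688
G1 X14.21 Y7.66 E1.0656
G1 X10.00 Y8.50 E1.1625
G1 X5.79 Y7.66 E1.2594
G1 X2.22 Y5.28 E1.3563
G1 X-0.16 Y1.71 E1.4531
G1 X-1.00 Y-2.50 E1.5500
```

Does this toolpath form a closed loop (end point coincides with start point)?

yes

Start point (G0): (-1.00, -2.50). End point (last G1): the path returns to the start — closed.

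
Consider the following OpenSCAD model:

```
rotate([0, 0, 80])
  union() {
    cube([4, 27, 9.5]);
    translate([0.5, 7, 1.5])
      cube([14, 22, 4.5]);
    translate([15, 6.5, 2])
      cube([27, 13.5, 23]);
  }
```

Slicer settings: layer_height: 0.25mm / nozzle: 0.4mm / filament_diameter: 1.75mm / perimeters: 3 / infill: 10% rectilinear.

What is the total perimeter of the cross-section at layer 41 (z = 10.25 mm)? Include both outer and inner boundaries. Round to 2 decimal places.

81.00 mm

At z = 10.25 mm: the cube is not intersected at this z (z outside [0, 9.5]); the cube at (0.5, 7) does not reach this height (z outside [1.5, 6]); the cube at (15, 6.5) (footprint 27×13.5) is included at this height (perimeter 81.00 mm); Combining (union): only the 27×13.5 cube at (15, 6.5) is present, so the union is just that shape — boundary = 81.00 mm; (whole slice rotated 80° about Z — lengths, areas and connectivity unchanged). Overall, the cross-section is a single solid region. Total boundary length (outer) = 81.00 mm.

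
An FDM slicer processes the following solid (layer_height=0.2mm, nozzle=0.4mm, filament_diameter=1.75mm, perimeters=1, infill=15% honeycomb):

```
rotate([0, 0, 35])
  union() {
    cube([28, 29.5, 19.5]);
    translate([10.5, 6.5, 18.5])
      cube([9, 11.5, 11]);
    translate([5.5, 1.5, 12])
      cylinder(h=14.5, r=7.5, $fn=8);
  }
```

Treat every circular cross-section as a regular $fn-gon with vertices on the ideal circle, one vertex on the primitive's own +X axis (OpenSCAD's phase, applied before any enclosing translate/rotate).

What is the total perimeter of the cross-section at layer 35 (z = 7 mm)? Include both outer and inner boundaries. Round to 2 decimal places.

At z = 7 mm: the cube is present — its section is the full 28×29.5 rectangle (perimeter 115.00 mm); the cube at (10.5, 6.5) does not reach this height (z outside [18.5, 29.5]); the cylinder at (5.5, 1.5) is not intersected at this z (z outside [12, 26.5]); Merging all regions: only the 28×29.5 cube is present, so the union is just that shape — boundary = 115.00 mm; (whole slice rotated 35° about Z — lengths, areas and connectivity unchanged). Overall, the cross-section is a single solid region. Total boundary length (outer) = 115.00 mm.

115.00 mm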